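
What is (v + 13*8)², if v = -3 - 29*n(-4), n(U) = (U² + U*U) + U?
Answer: 505521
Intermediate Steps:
n(U) = U + 2*U² (n(U) = (U² + U²) + U = 2*U² + U = U + 2*U²)
v = -815 (v = -3 - (-116)*(1 + 2*(-4)) = -3 - (-116)*(1 - 8) = -3 - (-116)*(-7) = -3 - 29*28 = -3 - 812 = -815)
(v + 13*8)² = (-815 + 13*8)² = (-815 + 104)² = (-711)² = 505521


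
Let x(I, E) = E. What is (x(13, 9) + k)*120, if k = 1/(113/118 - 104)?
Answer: 4372520/4053 ≈ 1078.8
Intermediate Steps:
k = -118/12159 (k = 1/(113*(1/118) - 104) = 1/(113/118 - 104) = 1/(-12159/118) = -118/12159 ≈ -0.0097047)
(x(13, 9) + k)*120 = (9 - 118/12159)*120 = (109313/12159)*120 = 4372520/4053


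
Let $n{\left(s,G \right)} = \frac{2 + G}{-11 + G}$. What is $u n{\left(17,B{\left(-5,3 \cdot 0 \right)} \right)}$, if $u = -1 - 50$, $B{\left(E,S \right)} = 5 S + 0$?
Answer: $\frac{102}{11} \approx 9.2727$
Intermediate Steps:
$B{\left(E,S \right)} = 5 S$
$n{\left(s,G \right)} = \frac{2 + G}{-11 + G}$
$u = -51$
$u n{\left(17,B{\left(-5,3 \cdot 0 \right)} \right)} = - 51 \frac{2 + 5 \cdot 3 \cdot 0}{-11 + 5 \cdot 3 \cdot 0} = - 51 \frac{2 + 5 \cdot 0}{-11 + 5 \cdot 0} = - 51 \frac{2 + 0}{-11 + 0} = - 51 \frac{1}{-11} \cdot 2 = - 51 \left(\left(- \frac{1}{11}\right) 2\right) = \left(-51\right) \left(- \frac{2}{11}\right) = \frac{102}{11}$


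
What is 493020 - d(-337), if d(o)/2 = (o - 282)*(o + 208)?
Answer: 333318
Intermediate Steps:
d(o) = 2*(-282 + o)*(208 + o) (d(o) = 2*((o - 282)*(o + 208)) = 2*((-282 + o)*(208 + o)) = 2*(-282 + o)*(208 + o))
493020 - d(-337) = 493020 - (-117312 - 148*(-337) + 2*(-337)²) = 493020 - (-117312 + 49876 + 2*113569) = 493020 - (-117312 + 49876 + 227138) = 493020 - 1*159702 = 493020 - 159702 = 333318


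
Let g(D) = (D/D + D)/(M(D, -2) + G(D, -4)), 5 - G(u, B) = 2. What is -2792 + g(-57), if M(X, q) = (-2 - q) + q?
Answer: -2848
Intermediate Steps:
M(X, q) = -2
G(u, B) = 3 (G(u, B) = 5 - 1*2 = 5 - 2 = 3)
g(D) = 1 + D (g(D) = (D/D + D)/(-2 + 3) = (1 + D)/1 = (1 + D)*1 = 1 + D)
-2792 + g(-57) = -2792 + (1 - 57) = -2792 - 56 = -2848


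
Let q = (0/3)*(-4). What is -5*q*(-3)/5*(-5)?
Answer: 0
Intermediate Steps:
q = 0 (q = (0*(⅓))*(-4) = 0*(-4) = 0)
-5*q*(-3)/5*(-5) = -5*0*(-3)/5*(-5) = -0/5*(-5) = -5*0*(-5) = 0*(-5) = 0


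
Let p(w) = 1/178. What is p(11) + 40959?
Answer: 7290703/178 ≈ 40959.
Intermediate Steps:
p(w) = 1/178
p(11) + 40959 = 1/178 + 40959 = 7290703/178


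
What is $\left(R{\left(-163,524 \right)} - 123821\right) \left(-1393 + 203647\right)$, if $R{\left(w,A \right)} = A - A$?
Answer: $-25043292534$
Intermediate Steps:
$R{\left(w,A \right)} = 0$
$\left(R{\left(-163,524 \right)} - 123821\right) \left(-1393 + 203647\right) = \left(0 - 123821\right) \left(-1393 + 203647\right) = \left(-123821\right) 202254 = -25043292534$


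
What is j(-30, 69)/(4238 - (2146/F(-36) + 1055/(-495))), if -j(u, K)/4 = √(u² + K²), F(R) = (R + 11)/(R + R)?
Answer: 29700*√629/4802363 ≈ 0.15511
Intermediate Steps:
F(R) = (11 + R)/(2*R) (F(R) = (11 + R)/((2*R)) = (11 + R)*(1/(2*R)) = (11 + R)/(2*R))
j(u, K) = -4*√(K² + u²) (j(u, K) = -4*√(u² + K²) = -4*√(K² + u²))
j(-30, 69)/(4238 - (2146/F(-36) + 1055/(-495))) = (-4*√(69² + (-30)²))/(4238 - (2146/(((½)*(11 - 36)/(-36))) + 1055/(-495))) = (-4*√(4761 + 900))/(4238 - (2146/(((½)*(-1/36)*(-25))) + 1055*(-1/495))) = (-12*√629)/(4238 - (2146/(25/72) - 211/99)) = (-12*√629)/(4238 - (2146*(72/25) - 211/99)) = (-12*√629)/(4238 - (154512/25 - 211/99)) = (-12*√629)/(4238 - 1*15291413/2475) = (-12*√629)/(4238 - 15291413/2475) = (-12*√629)/(-4802363/2475) = -12*√629*(-2475/4802363) = 29700*√629/4802363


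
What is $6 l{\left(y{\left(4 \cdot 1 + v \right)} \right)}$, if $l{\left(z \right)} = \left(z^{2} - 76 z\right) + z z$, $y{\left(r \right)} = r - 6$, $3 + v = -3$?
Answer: $4416$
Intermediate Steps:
$v = -6$ ($v = -3 - 3 = -6$)
$y{\left(r \right)} = -6 + r$ ($y{\left(r \right)} = r - 6 = -6 + r$)
$l{\left(z \right)} = - 76 z + 2 z^{2}$ ($l{\left(z \right)} = \left(z^{2} - 76 z\right) + z^{2} = - 76 z + 2 z^{2}$)
$6 l{\left(y{\left(4 \cdot 1 + v \right)} \right)} = 6 \cdot 2 \left(-6 + \left(4 \cdot 1 - 6\right)\right) \left(-38 + \left(-6 + \left(4 \cdot 1 - 6\right)\right)\right) = 6 \cdot 2 \left(-6 + \left(4 - 6\right)\right) \left(-38 + \left(-6 + \left(4 - 6\right)\right)\right) = 6 \cdot 2 \left(-6 - 2\right) \left(-38 - 8\right) = 6 \cdot 2 \left(-8\right) \left(-38 - 8\right) = 6 \cdot 2 \left(-8\right) \left(-46\right) = 6 \cdot 736 = 4416$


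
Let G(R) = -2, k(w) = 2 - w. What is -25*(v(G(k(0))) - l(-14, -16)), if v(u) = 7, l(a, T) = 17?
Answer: 250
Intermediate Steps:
-25*(v(G(k(0))) - l(-14, -16)) = -25*(7 - 1*17) = -25*(7 - 17) = -25*(-10) = 250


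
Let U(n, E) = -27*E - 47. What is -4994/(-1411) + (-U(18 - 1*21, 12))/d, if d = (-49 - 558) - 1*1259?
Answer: 8795323/2632926 ≈ 3.3405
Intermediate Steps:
U(n, E) = -47 - 27*E
d = -1866 (d = -607 - 1259 = -1866)
-4994/(-1411) + (-U(18 - 1*21, 12))/d = -4994/(-1411) - (-47 - 27*12)/(-1866) = -4994*(-1/1411) - (-47 - 324)*(-1/1866) = 4994/1411 - 1*(-371)*(-1/1866) = 4994/1411 + 371*(-1/1866) = 4994/1411 - 371/1866 = 8795323/2632926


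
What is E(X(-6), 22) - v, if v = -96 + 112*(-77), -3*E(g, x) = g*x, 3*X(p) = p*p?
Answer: 8632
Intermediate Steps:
X(p) = p**2/3 (X(p) = (p*p)/3 = p**2/3)
E(g, x) = -g*x/3
v = -8720 (v = -96 - 8624 = -8720)
E(X(-6), 22) - v = -1/3*(1/3)*(-6)**2*22 - 1*(-8720) = -1/3*(1/3)*36*22 + 8720 = -1/3*12*22 + 8720 = -88 + 8720 = 8632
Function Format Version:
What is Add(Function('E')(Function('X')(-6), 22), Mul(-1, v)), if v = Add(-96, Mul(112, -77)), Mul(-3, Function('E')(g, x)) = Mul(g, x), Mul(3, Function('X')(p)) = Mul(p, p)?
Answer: 8632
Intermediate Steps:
Function('X')(p) = Mul(Rational(1, 3), Pow(p, 2)) (Function('X')(p) = Mul(Rational(1, 3), Mul(p, p)) = Mul(Rational(1, 3), Pow(p, 2)))
Function('E')(g, x) = Mul(Rational(-1, 3), g, x) (Function('E')(g, x) = Mul(Rational(-1, 3), Mul(g, x)) = Mul(Rational(-1, 3), g, x))
v = -8720 (v = Add(-96, -8624) = -8720)
Add(Function('E')(Function('X')(-6), 22), Mul(-1, v)) = Add(Mul(Rational(-1, 3), Mul(Rational(1, 3), Pow(-6, 2)), 22), Mul(-1, -8720)) = Add(Mul(Rational(-1, 3), Mul(Rational(1, 3), 36), 22), 8720) = Add(Mul(Rational(-1, 3), 12, 22), 8720) = Add(-88, 8720) = 8632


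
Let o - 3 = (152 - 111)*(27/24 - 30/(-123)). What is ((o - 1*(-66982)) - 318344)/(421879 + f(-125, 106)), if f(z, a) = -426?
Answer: -2010423/3371624 ≈ -0.59628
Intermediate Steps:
o = 473/8 (o = 3 + (152 - 111)*(27/24 - 30/(-123)) = 3 + 41*(27*(1/24) - 30*(-1/123)) = 3 + 41*(9/8 + 10/41) = 3 + 41*(449/328) = 3 + 449/8 = 473/8 ≈ 59.125)
((o - 1*(-66982)) - 318344)/(421879 + f(-125, 106)) = ((473/8 - 1*(-66982)) - 318344)/(421879 - 426) = ((473/8 + 66982) - 318344)/421453 = (536329/8 - 318344)*(1/421453) = -2010423/8*1/421453 = -2010423/3371624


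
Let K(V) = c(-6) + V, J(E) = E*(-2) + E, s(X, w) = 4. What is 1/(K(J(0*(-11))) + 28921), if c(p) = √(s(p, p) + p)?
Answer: 28921/836424243 - I*√2/836424243 ≈ 3.4577e-5 - 1.6908e-9*I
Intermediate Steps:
c(p) = √(4 + p)
J(E) = -E (J(E) = -2*E + E = -E)
K(V) = V + I*√2 (K(V) = √(4 - 6) + V = √(-2) + V = I*√2 + V = V + I*√2)
1/(K(J(0*(-11))) + 28921) = 1/((-0*(-11) + I*√2) + 28921) = 1/((-1*0 + I*√2) + 28921) = 1/((0 + I*√2) + 28921) = 1/(I*√2 + 28921) = 1/(28921 + I*√2)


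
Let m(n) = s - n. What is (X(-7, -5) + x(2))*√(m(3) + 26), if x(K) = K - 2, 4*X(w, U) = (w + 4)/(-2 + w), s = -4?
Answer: √19/12 ≈ 0.36324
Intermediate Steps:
m(n) = -4 - n
X(w, U) = (4 + w)/(4*(-2 + w)) (X(w, U) = ((w + 4)/(-2 + w))/4 = ((4 + w)/(-2 + w))/4 = (4 + w)/(4*(-2 + w)))
x(K) = -2 + K
(X(-7, -5) + x(2))*√(m(3) + 26) = ((4 - 7)/(4*(-2 - 7)) + (-2 + 2))*√((-4 - 1*3) + 26) = ((¼)*(-3)/(-9) + 0)*√((-4 - 3) + 26) = ((¼)*(-⅑)*(-3) + 0)*√(-7 + 26) = (1/12 + 0)*√19 = √19/12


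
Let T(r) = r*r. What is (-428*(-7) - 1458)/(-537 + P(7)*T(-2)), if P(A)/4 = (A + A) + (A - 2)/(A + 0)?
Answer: -10766/2111 ≈ -5.1000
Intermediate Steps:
T(r) = r²
P(A) = 8*A + 4*(-2 + A)/A (P(A) = 4*((A + A) + (A - 2)/(A + 0)) = 4*(2*A + (-2 + A)/A) = 8*A + 4*(-2 + A)/A)
(-428*(-7) - 1458)/(-537 + P(7)*T(-2)) = (-428*(-7) - 1458)/(-537 + (4 - 8/7 + 8*7)*(-2)²) = (2996 - 1458)/(-537 + (4 - 8*⅐ + 56)*4) = 1538/(-537 + (4 - 8/7 + 56)*4) = 1538/(-537 + (412/7)*4) = 1538/(-537 + 1648/7) = 1538/(-2111/7) = 1538*(-7/2111) = -10766/2111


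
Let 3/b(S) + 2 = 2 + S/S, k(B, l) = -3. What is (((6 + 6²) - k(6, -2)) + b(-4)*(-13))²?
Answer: 36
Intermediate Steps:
b(S) = 3 (b(S) = 3/(-2 + (2 + S/S)) = 3/(-2 + (2 + 1)) = 3/(-2 + 3) = 3/1 = 3*1 = 3)
(((6 + 6²) - k(6, -2)) + b(-4)*(-13))² = (((6 + 6²) - 1*(-3)) + 3*(-13))² = (((6 + 36) + 3) - 39)² = ((42 + 3) - 39)² = (45 - 39)² = 6² = 36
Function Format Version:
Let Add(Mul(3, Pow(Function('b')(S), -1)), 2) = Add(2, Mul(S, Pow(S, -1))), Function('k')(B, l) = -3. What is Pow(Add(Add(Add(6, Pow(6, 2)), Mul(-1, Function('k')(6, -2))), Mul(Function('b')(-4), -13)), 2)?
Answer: 36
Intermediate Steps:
Function('b')(S) = 3 (Function('b')(S) = Mul(3, Pow(Add(-2, Add(2, Mul(S, Pow(S, -1)))), -1)) = Mul(3, Pow(Add(-2, Add(2, 1)), -1)) = Mul(3, Pow(Add(-2, 3), -1)) = Mul(3, Pow(1, -1)) = Mul(3, 1) = 3)
Pow(Add(Add(Add(6, Pow(6, 2)), Mul(-1, Function('k')(6, -2))), Mul(Function('b')(-4), -13)), 2) = Pow(Add(Add(Add(6, Pow(6, 2)), Mul(-1, -3)), Mul(3, -13)), 2) = Pow(Add(Add(Add(6, 36), 3), -39), 2) = Pow(Add(Add(42, 3), -39), 2) = Pow(Add(45, -39), 2) = Pow(6, 2) = 36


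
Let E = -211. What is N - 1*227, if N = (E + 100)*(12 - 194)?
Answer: 19975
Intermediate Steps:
N = 20202 (N = (-211 + 100)*(12 - 194) = -111*(-182) = 20202)
N - 1*227 = 20202 - 1*227 = 20202 - 227 = 19975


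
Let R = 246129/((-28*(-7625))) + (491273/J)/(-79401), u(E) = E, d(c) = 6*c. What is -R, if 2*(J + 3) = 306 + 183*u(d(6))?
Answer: -1200014678521/1042554980250 ≈ -1.1510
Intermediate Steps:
J = 3444 (J = -3 + (306 + 183*(6*6))/2 = -3 + (306 + 183*36)/2 = -3 + (306 + 6588)/2 = -3 + (1/2)*6894 = -3 + 3447 = 3444)
R = 1200014678521/1042554980250 (R = 246129/((-28*(-7625))) + (491273/3444)/(-79401) = 246129/213500 + (491273*(1/3444))*(-1/79401) = 246129*(1/213500) + (491273/3444)*(-1/79401) = 246129/213500 - 491273/273457044 = 1200014678521/1042554980250 ≈ 1.1510)
-R = -1*1200014678521/1042554980250 = -1200014678521/1042554980250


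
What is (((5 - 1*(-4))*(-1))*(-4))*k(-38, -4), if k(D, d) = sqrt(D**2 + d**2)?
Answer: 72*sqrt(365) ≈ 1375.6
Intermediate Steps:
(((5 - 1*(-4))*(-1))*(-4))*k(-38, -4) = (((5 - 1*(-4))*(-1))*(-4))*sqrt((-38)**2 + (-4)**2) = (((5 + 4)*(-1))*(-4))*sqrt(1444 + 16) = ((9*(-1))*(-4))*sqrt(1460) = (-9*(-4))*(2*sqrt(365)) = 36*(2*sqrt(365)) = 72*sqrt(365)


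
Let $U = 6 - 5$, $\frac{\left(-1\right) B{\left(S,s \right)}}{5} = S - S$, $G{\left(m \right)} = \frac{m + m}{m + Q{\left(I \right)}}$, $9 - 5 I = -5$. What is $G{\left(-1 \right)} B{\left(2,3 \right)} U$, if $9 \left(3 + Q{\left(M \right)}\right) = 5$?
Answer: $0$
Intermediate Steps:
$I = \frac{14}{5}$ ($I = \frac{9}{5} - -1 = \frac{9}{5} + 1 = \frac{14}{5} \approx 2.8$)
$Q{\left(M \right)} = - \frac{22}{9}$ ($Q{\left(M \right)} = -3 + \frac{1}{9} \cdot 5 = -3 + \frac{5}{9} = - \frac{22}{9}$)
$G{\left(m \right)} = \frac{2 m}{- \frac{22}{9} + m}$ ($G{\left(m \right)} = \frac{m + m}{m - \frac{22}{9}} = \frac{2 m}{- \frac{22}{9} + m}$)
$B{\left(S,s \right)} = 0$ ($B{\left(S,s \right)} = - 5 \left(S - S\right) = \left(-5\right) 0 = 0$)
$U = 1$ ($U = 6 - 5 = 1$)
$G{\left(-1 \right)} B{\left(2,3 \right)} U = 18 \left(-1\right) \frac{1}{-22 + 9 \left(-1\right)} 0 \cdot 1 = 18 \left(-1\right) \frac{1}{-22 - 9} \cdot 0 \cdot 1 = 18 \left(-1\right) \frac{1}{-31} \cdot 0 \cdot 1 = 18 \left(-1\right) \left(- \frac{1}{31}\right) 0 \cdot 1 = \frac{18}{31} \cdot 0 \cdot 1 = 0 \cdot 1 = 0$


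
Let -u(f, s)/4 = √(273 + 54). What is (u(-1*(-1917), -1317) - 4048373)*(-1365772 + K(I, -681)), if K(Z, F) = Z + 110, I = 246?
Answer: 5527713268168 + 5461664*√327 ≈ 5.5278e+12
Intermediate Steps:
u(f, s) = -4*√327 (u(f, s) = -4*√(273 + 54) = -4*√327)
K(Z, F) = 110 + Z
(u(-1*(-1917), -1317) - 4048373)*(-1365772 + K(I, -681)) = (-4*√327 - 4048373)*(-1365772 + (110 + 246)) = (-4048373 - 4*√327)*(-1365772 + 356) = (-4048373 - 4*√327)*(-1365416) = 5527713268168 + 5461664*√327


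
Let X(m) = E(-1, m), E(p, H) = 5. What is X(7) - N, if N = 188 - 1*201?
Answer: 18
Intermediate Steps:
X(m) = 5
N = -13 (N = 188 - 201 = -13)
X(7) - N = 5 - 1*(-13) = 5 + 13 = 18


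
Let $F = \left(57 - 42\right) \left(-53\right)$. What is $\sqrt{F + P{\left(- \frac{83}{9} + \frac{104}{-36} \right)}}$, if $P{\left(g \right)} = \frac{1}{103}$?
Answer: $\frac{2 i \sqrt{2108513}}{103} \approx 28.196 i$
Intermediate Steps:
$P{\left(g \right)} = \frac{1}{103}$
$F = -795$ ($F = 15 \left(-53\right) = -795$)
$\sqrt{F + P{\left(- \frac{83}{9} + \frac{104}{-36} \right)}} = \sqrt{-795 + \frac{1}{103}} = \sqrt{- \frac{81884}{103}} = \frac{2 i \sqrt{2108513}}{103}$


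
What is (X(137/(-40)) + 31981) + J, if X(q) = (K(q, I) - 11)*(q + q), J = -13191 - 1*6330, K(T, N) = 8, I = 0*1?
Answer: 249611/20 ≈ 12481.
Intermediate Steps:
I = 0
J = -19521 (J = -13191 - 6330 = -19521)
X(q) = -6*q (X(q) = (8 - 11)*(q + q) = -6*q)
(X(137/(-40)) + 31981) + J = (-822/(-40) + 31981) - 19521 = (-822*(-1)/40 + 31981) - 19521 = (-6*(-137/40) + 31981) - 19521 = (411/20 + 31981) - 19521 = 640031/20 - 19521 = 249611/20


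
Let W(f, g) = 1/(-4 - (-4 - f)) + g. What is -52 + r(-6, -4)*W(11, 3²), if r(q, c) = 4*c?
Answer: -2172/11 ≈ -197.45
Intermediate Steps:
W(f, g) = g + 1/f (W(f, g) = 1/(-4 + (4 + f)) + g = 1/f + g = g + 1/f)
-52 + r(-6, -4)*W(11, 3²) = -52 + (4*(-4))*(3² + 1/11) = -52 - 16*(9 + 1/11) = -52 - 16*100/11 = -52 - 1600/11 = -2172/11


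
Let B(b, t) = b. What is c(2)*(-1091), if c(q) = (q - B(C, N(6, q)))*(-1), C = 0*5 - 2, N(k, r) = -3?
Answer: 4364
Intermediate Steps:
C = -2 (C = 0 - 2 = -2)
c(q) = -2 - q (c(q) = (q - 1*(-2))*(-1) = (q + 2)*(-1) = (2 + q)*(-1) = -2 - q)
c(2)*(-1091) = (-2 - 1*2)*(-1091) = (-2 - 2)*(-1091) = -4*(-1091) = 4364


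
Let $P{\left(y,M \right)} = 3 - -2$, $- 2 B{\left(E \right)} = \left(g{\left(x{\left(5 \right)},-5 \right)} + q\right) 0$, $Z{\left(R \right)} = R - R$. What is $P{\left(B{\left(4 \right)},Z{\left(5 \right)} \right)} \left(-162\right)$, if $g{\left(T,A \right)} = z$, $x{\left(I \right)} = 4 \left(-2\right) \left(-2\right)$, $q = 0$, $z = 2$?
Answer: $-810$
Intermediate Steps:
$Z{\left(R \right)} = 0$
$x{\left(I \right)} = 16$ ($x{\left(I \right)} = \left(-8\right) \left(-2\right) = 16$)
$g{\left(T,A \right)} = 2$
$B{\left(E \right)} = 0$ ($B{\left(E \right)} = - \frac{\left(2 + 0\right) 0}{2} = - \frac{2 \cdot 0}{2} = \left(- \frac{1}{2}\right) 0 = 0$)
$P{\left(y,M \right)} = 5$ ($P{\left(y,M \right)} = 3 + 2 = 5$)
$P{\left(B{\left(4 \right)},Z{\left(5 \right)} \right)} \left(-162\right) = 5 \left(-162\right) = -810$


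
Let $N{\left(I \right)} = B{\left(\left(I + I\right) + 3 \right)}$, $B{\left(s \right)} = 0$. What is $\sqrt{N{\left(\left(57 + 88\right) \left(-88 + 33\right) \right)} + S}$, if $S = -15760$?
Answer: $4 i \sqrt{985} \approx 125.54 i$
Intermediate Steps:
$N{\left(I \right)} = 0$
$\sqrt{N{\left(\left(57 + 88\right) \left(-88 + 33\right) \right)} + S} = \sqrt{0 - 15760} = \sqrt{-15760} = 4 i \sqrt{985}$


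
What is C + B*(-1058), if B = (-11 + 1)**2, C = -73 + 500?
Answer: -105373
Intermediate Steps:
C = 427
B = 100 (B = (-10)**2 = 100)
C + B*(-1058) = 427 + 100*(-1058) = 427 - 105800 = -105373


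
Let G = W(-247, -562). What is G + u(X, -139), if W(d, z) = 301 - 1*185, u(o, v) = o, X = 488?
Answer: 604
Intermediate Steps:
W(d, z) = 116 (W(d, z) = 301 - 185 = 116)
G = 116
G + u(X, -139) = 116 + 488 = 604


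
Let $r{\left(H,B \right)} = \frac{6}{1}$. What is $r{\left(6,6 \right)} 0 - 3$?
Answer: $-3$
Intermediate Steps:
$r{\left(H,B \right)} = 6$ ($r{\left(H,B \right)} = 6 \cdot 1 = 6$)
$r{\left(6,6 \right)} 0 - 3 = 6 \cdot 0 - 3 = 0 - 3 = -3$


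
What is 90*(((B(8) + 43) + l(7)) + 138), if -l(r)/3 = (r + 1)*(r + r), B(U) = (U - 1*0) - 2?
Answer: -13410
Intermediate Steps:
B(U) = -2 + U (B(U) = (U + 0) - 2 = U - 2 = -2 + U)
l(r) = -6*r*(1 + r) (l(r) = -3*(r + 1)*(r + r) = -3*(1 + r)*2*r = -6*r*(1 + r))
90*(((B(8) + 43) + l(7)) + 138) = 90*((((-2 + 8) + 43) - 6*7*(1 + 7)) + 138) = 90*(((6 + 43) - 6*7*8) + 138) = 90*((49 - 336) + 138) = 90*(-287 + 138) = 90*(-149) = -13410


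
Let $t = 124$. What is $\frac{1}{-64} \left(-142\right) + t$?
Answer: $\frac{4039}{32} \approx 126.22$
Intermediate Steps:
$\frac{1}{-64} \left(-142\right) + t = \frac{1}{-64} \left(-142\right) + 124 = \left(- \frac{1}{64}\right) \left(-142\right) + 124 = \frac{71}{32} + 124 = \frac{4039}{32}$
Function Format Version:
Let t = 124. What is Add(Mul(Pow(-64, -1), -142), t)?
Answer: Rational(4039, 32) ≈ 126.22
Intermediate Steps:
Add(Mul(Pow(-64, -1), -142), t) = Add(Mul(Pow(-64, -1), -142), 124) = Add(Mul(Rational(-1, 64), -142), 124) = Add(Rational(71, 32), 124) = Rational(4039, 32)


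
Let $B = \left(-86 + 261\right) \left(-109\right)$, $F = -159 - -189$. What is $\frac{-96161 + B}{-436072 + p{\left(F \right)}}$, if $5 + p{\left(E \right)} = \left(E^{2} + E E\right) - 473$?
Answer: $\frac{57618}{217375} \approx 0.26506$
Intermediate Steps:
$F = 30$ ($F = -159 + 189 = 30$)
$B = -19075$ ($B = 175 \left(-109\right) = -19075$)
$p{\left(E \right)} = -478 + 2 E^{2}$ ($p{\left(E \right)} = -5 - \left(473 - E^{2} - E E\right) = -5 + \left(\left(E^{2} + E^{2}\right) - 473\right) = -5 + \left(2 E^{2} - 473\right) = -5 + \left(-473 + 2 E^{2}\right) = -478 + 2 E^{2}$)
$\frac{-96161 + B}{-436072 + p{\left(F \right)}} = \frac{-96161 - 19075}{-436072 - \left(478 - 2 \cdot 30^{2}\right)} = - \frac{115236}{-436072 + \left(-478 + 2 \cdot 900\right)} = - \frac{115236}{-436072 + \left(-478 + 1800\right)} = - \frac{115236}{-436072 + 1322} = - \frac{115236}{-434750} = \left(-115236\right) \left(- \frac{1}{434750}\right) = \frac{57618}{217375}$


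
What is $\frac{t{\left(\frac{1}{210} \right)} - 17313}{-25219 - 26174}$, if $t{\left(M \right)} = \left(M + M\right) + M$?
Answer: $\frac{1211909}{3597510} \approx 0.33687$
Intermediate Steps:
$t{\left(M \right)} = 3 M$ ($t{\left(M \right)} = 2 M + M = 3 M$)
$\frac{t{\left(\frac{1}{210} \right)} - 17313}{-25219 - 26174} = \frac{\frac{3}{210} - 17313}{-25219 - 26174} = \frac{3 \cdot \frac{1}{210} - 17313}{-51393} = \left(\frac{1}{70} - 17313\right) \left(- \frac{1}{51393}\right) = \left(- \frac{1211909}{70}\right) \left(- \frac{1}{51393}\right) = \frac{1211909}{3597510}$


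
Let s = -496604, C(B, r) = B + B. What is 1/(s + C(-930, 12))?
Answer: -1/498464 ≈ -2.0062e-6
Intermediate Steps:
C(B, r) = 2*B
1/(s + C(-930, 12)) = 1/(-496604 + 2*(-930)) = 1/(-496604 - 1860) = 1/(-498464) = -1/498464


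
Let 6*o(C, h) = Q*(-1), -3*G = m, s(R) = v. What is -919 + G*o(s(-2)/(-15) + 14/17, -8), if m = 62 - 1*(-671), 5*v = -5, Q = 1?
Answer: -15809/18 ≈ -878.28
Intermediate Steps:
v = -1 (v = (1/5)*(-5) = -1)
s(R) = -1
m = 733 (m = 62 + 671 = 733)
G = -733/3 (G = -1/3*733 = -733/3 ≈ -244.33)
o(C, h) = -1/6 (o(C, h) = (1*(-1))/6 = (1/6)*(-1) = -1/6)
-919 + G*o(s(-2)/(-15) + 14/17, -8) = -919 - 733/3*(-1/6) = -919 + 733/18 = -15809/18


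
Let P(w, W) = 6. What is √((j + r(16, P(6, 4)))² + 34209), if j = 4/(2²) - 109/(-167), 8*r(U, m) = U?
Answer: √954426901/167 ≈ 184.99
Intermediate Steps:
r(U, m) = U/8
j = 276/167 (j = 4/4 - 109*(-1/167) = 4*(¼) + 109/167 = 1 + 109/167 = 276/167 ≈ 1.6527)
√((j + r(16, P(6, 4)))² + 34209) = √((276/167 + (⅛)*16)² + 34209) = √((276/167 + 2)² + 34209) = √((610/167)² + 34209) = √(372100/27889 + 34209) = √(954426901/27889) = √954426901/167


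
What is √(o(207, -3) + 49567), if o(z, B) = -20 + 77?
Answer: 2*√12406 ≈ 222.76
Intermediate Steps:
o(z, B) = 57
√(o(207, -3) + 49567) = √(57 + 49567) = √49624 = 2*√12406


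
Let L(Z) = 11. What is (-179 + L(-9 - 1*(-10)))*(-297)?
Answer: 49896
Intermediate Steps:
(-179 + L(-9 - 1*(-10)))*(-297) = (-179 + 11)*(-297) = -168*(-297) = 49896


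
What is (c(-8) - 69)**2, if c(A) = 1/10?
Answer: 474721/100 ≈ 4747.2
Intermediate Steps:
c(A) = 1/10
(c(-8) - 69)**2 = (1/10 - 69)**2 = (-689/10)**2 = 474721/100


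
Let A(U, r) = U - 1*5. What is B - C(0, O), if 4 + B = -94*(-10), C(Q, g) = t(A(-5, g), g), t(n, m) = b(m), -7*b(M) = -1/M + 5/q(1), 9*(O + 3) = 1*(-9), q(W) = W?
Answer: 3747/4 ≈ 936.75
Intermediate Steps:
A(U, r) = -5 + U (A(U, r) = U - 5 = -5 + U)
O = -4 (O = -3 + (1*(-9))/9 = -3 + (⅑)*(-9) = -3 - 1 = -4)
b(M) = -5/7 + 1/(7*M) (b(M) = -(-1/M + 5/1)/7 = -(-1/M + 5*1)/7 = -(-1/M + 5)/7 = -(5 - 1/M)/7 = -5/7 + 1/(7*M))
t(n, m) = (1 - 5*m)/(7*m)
C(Q, g) = (1 - 5*g)/(7*g)
B = 936 (B = -4 - 94*(-10) = -4 + 940 = 936)
B - C(0, O) = 936 - (1 - 5*(-4))/(7*(-4)) = 936 - (-1)*(1 + 20)/(7*4) = 936 - (-1)*21/(7*4) = 936 - 1*(-¾) = 936 + ¾ = 3747/4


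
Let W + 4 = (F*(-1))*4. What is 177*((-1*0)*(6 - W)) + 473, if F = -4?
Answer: 473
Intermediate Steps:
W = 12 (W = -4 - 4*(-1)*4 = -4 + 4*4 = -4 + 16 = 12)
177*((-1*0)*(6 - W)) + 473 = 177*((-1*0)*(6 - 1*12)) + 473 = 177*(0*(6 - 12)) + 473 = 177*(0*(-6)) + 473 = 177*0 + 473 = 0 + 473 = 473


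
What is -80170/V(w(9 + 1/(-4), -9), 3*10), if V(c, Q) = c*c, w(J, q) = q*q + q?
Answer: -40085/2592 ≈ -15.465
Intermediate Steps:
w(J, q) = q + q² (w(J, q) = q² + q = q + q²)
V(c, Q) = c²
-80170/V(w(9 + 1/(-4), -9), 3*10) = -80170*1/(81*(1 - 9)²) = -80170/((-9*(-8))²) = -80170/(72²) = -80170/5184 = -80170*1/5184 = -40085/2592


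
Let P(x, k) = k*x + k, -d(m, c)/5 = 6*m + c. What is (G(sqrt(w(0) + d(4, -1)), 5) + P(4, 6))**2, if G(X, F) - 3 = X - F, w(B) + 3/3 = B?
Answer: 668 + 112*I*sqrt(29) ≈ 668.0 + 603.14*I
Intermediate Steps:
w(B) = -1 + B
d(m, c) = -30*m - 5*c (d(m, c) = -5*(6*m + c) = -5*(c + 6*m) = -30*m - 5*c)
P(x, k) = k + k*x
G(X, F) = 3 + X - F (G(X, F) = 3 + (X - F) = 3 + X - F)
(G(sqrt(w(0) + d(4, -1)), 5) + P(4, 6))**2 = ((3 + sqrt((-1 + 0) + (-30*4 - 5*(-1))) - 1*5) + 6*(1 + 4))**2 = ((3 + sqrt(-1 + (-120 + 5)) - 5) + 6*5)**2 = ((3 + sqrt(-1 - 115) - 5) + 30)**2 = ((3 + sqrt(-116) - 5) + 30)**2 = ((3 + 2*I*sqrt(29) - 5) + 30)**2 = ((-2 + 2*I*sqrt(29)) + 30)**2 = (28 + 2*I*sqrt(29))**2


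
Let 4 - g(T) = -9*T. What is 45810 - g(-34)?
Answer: 46112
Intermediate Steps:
g(T) = 4 + 9*T (g(T) = 4 - (-9)*T = 4 + 9*T)
45810 - g(-34) = 45810 - (4 + 9*(-34)) = 45810 - (4 - 306) = 45810 - 1*(-302) = 45810 + 302 = 46112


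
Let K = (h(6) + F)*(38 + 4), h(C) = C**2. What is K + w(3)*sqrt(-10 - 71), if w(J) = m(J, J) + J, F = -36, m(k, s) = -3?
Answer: 0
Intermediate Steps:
K = 0 (K = (6**2 - 36)*(38 + 4) = (36 - 36)*42 = 0*42 = 0)
w(J) = -3 + J
K + w(3)*sqrt(-10 - 71) = 0 + (-3 + 3)*sqrt(-10 - 71) = 0 + 0*sqrt(-81) = 0 + 0*(9*I) = 0 + 0 = 0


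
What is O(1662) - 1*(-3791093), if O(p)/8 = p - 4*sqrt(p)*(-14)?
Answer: 3804389 + 448*sqrt(1662) ≈ 3.8227e+6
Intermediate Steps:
O(p) = 8*p + 448*sqrt(p) (O(p) = 8*(p - 4*sqrt(p)*(-14)) = 8*(p + 56*sqrt(p)) = 8*p + 448*sqrt(p))
O(1662) - 1*(-3791093) = (8*1662 + 448*sqrt(1662)) - 1*(-3791093) = (13296 + 448*sqrt(1662)) + 3791093 = 3804389 + 448*sqrt(1662)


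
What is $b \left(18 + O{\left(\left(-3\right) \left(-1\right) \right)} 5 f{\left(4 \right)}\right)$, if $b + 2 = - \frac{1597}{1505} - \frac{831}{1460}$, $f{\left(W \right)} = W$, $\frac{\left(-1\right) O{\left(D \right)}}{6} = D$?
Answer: $\frac{54561825}{43946} \approx 1241.6$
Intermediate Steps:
$O{\left(D \right)} = - 6 D$
$b = - \frac{319075}{87892}$ ($b = -2 - \left(\frac{831}{1460} + \frac{1597}{1505}\right) = -2 - \frac{143291}{87892} = - \frac{319075}{87892} \approx -3.6303$)
$b \left(18 + O{\left(\left(-3\right) \left(-1\right) \right)} 5 f{\left(4 \right)}\right) = - \frac{319075 \left(18 + - 6 \left(\left(-3\right) \left(-1\right)\right) 5 \cdot 4\right)}{87892} = - \frac{319075 \left(18 + \left(-6\right) 3 \cdot 20\right)}{87892} = - \frac{319075 \left(18 - 360\right)}{87892} = \left(- \frac{319075}{87892}\right) \left(-342\right) = \frac{54561825}{43946}$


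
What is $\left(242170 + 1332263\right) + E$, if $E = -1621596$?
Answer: $-47163$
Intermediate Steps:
$\left(242170 + 1332263\right) + E = \left(242170 + 1332263\right) - 1621596 = 1574433 - 1621596 = -47163$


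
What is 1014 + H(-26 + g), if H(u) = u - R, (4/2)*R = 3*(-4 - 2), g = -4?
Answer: 993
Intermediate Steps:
R = -9 (R = (3*(-4 - 2))/2 = (3*(-6))/2 = (½)*(-18) = -9)
H(u) = 9 + u (H(u) = u - 1*(-9) = u + 9 = 9 + u)
1014 + H(-26 + g) = 1014 + (9 + (-26 - 4)) = 1014 + (9 - 30) = 1014 - 21 = 993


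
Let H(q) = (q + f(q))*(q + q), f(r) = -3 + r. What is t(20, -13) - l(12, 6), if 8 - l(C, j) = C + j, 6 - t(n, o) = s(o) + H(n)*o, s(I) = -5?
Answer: 19261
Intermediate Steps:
H(q) = 2*q*(-3 + 2*q) (H(q) = (q + (-3 + q))*(q + q) = (-3 + 2*q)*(2*q) = 2*q*(-3 + 2*q))
t(n, o) = 11 - 2*n*o*(-3 + 2*n) (t(n, o) = 6 - (-5 + (2*n*(-3 + 2*n))*o) = 6 - (-5 + 2*n*o*(-3 + 2*n)) = 6 + (5 - 2*n*o*(-3 + 2*n)) = 11 - 2*n*o*(-3 + 2*n))
l(C, j) = 8 - C - j (l(C, j) = 8 - (C + j) = 8 + (-C - j) = 8 - C - j)
t(20, -13) - l(12, 6) = (11 - 2*20*(-13)*(-3 + 2*20)) - (8 - 1*12 - 1*6) = (11 - 2*20*(-13)*(-3 + 40)) - (8 - 12 - 6) = (11 - 2*20*(-13)*37) - 1*(-10) = (11 + 19240) + 10 = 19251 + 10 = 19261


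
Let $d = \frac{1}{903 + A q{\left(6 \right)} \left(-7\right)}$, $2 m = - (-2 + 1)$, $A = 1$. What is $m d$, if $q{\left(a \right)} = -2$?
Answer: $\frac{1}{1834} \approx 0.00054526$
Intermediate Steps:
$m = \frac{1}{2}$ ($m = \frac{\left(-1\right) \left(-2 + 1\right)}{2} = \frac{\left(-1\right) \left(-1\right)}{2} = \frac{1}{2} \cdot 1 = \frac{1}{2} \approx 0.5$)
$d = \frac{1}{917}$ ($d = \frac{1}{903 + 1 \left(-2\right) \left(-7\right)} = \frac{1}{903 - -14} = \frac{1}{903 + 14} = \frac{1}{917} \approx 0.0010905$)
$m d = \frac{1}{2} \cdot \frac{1}{917} = \frac{1}{1834}$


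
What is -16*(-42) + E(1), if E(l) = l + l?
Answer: 674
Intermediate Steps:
E(l) = 2*l
-16*(-42) + E(1) = -16*(-42) + 2*1 = 672 + 2 = 674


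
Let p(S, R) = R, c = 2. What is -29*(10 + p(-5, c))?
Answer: -348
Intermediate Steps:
-29*(10 + p(-5, c)) = -29*(10 + 2) = -29*12 = -348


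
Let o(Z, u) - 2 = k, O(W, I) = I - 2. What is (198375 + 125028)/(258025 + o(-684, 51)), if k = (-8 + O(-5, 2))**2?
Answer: 323403/258091 ≈ 1.2531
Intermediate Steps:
O(W, I) = -2 + I
k = 64 (k = (-8 + (-2 + 2))**2 = (-8 + 0)**2 = (-8)**2 = 64)
o(Z, u) = 66 (o(Z, u) = 2 + 64 = 66)
(198375 + 125028)/(258025 + o(-684, 51)) = (198375 + 125028)/(258025 + 66) = 323403/258091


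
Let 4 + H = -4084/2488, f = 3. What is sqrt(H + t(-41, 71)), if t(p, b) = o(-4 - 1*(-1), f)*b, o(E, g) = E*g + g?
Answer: 17*I*sqrt(577838)/622 ≈ 20.776*I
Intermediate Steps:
o(E, g) = g + E*g
t(p, b) = -6*b (t(p, b) = (3*(1 + (-4 - 1*(-1))))*b = (3*(1 + (-4 + 1)))*b = (3*(1 - 3))*b = (3*(-2))*b = -6*b)
H = -3509/622 (H = -4 - 4084/2488 = -4 - 4084*1/2488 = -4 - 1021/622 = -3509/622 ≈ -5.6415)
sqrt(H + t(-41, 71)) = sqrt(-3509/622 - 6*71) = sqrt(-3509/622 - 426) = sqrt(-268481/622) = 17*I*sqrt(577838)/622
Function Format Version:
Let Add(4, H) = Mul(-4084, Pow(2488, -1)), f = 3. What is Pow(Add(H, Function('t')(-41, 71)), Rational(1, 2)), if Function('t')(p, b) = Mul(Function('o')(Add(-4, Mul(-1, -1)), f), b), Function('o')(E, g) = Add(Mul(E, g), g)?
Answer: Mul(Rational(17, 622), I, Pow(577838, Rational(1, 2))) ≈ Mul(20.776, I)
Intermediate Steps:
Function('o')(E, g) = Add(g, Mul(E, g))
Function('t')(p, b) = Mul(-6, b) (Function('t')(p, b) = Mul(Mul(3, Add(1, Add(-4, Mul(-1, -1)))), b) = Mul(Mul(3, Add(1, Add(-4, 1))), b) = Mul(Mul(3, Add(1, -3)), b) = Mul(Mul(3, -2), b) = Mul(-6, b))
H = Rational(-3509, 622) (H = Add(-4, Mul(-4084, Pow(2488, -1))) = Add(-4, Mul(-4084, Rational(1, 2488))) = Add(-4, Rational(-1021, 622)) = Rational(-3509, 622) ≈ -5.6415)
Pow(Add(H, Function('t')(-41, 71)), Rational(1, 2)) = Pow(Add(Rational(-3509, 622), Mul(-6, 71)), Rational(1, 2)) = Pow(Add(Rational(-3509, 622), -426), Rational(1, 2)) = Pow(Rational(-268481, 622), Rational(1, 2)) = Mul(Rational(17, 622), I, Pow(577838, Rational(1, 2)))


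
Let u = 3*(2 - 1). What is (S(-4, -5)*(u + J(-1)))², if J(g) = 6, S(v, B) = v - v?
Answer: 0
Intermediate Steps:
S(v, B) = 0
u = 3 (u = 3*1 = 3)
(S(-4, -5)*(u + J(-1)))² = (0*(3 + 6))² = (0*9)² = 0² = 0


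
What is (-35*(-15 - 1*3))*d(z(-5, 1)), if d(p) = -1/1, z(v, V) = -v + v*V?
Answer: -630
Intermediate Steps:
z(v, V) = -v + V*v
d(p) = -1 (d(p) = -1*1 = -1)
(-35*(-15 - 1*3))*d(z(-5, 1)) = -35*(-15 - 1*3)*(-1) = -35*(-15 - 3)*(-1) = -35*(-18)*(-1) = 630*(-1) = -630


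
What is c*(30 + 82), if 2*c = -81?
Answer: -4536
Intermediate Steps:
c = -81/2 (c = (½)*(-81) = -81/2 ≈ -40.500)
c*(30 + 82) = -81*(30 + 82)/2 = -81/2*112 = -4536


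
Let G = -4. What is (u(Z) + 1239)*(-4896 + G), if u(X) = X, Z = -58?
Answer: -5786900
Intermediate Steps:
(u(Z) + 1239)*(-4896 + G) = (-58 + 1239)*(-4896 - 4) = 1181*(-4900) = -5786900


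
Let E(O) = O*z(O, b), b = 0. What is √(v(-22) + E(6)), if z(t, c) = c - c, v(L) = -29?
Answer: I*√29 ≈ 5.3852*I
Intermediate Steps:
z(t, c) = 0
E(O) = 0 (E(O) = O*0 = 0)
√(v(-22) + E(6)) = √(-29 + 0) = √(-29) = I*√29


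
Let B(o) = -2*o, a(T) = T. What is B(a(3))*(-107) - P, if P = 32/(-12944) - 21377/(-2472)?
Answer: 1266613367/1999848 ≈ 633.35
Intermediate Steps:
P = 17289049/1999848 (P = 32*(-1/12944) - 21377*(-1/2472) = -2/809 + 21377/2472 = 17289049/1999848 ≈ 8.6452)
B(a(3))*(-107) - P = -2*3*(-107) - 1*17289049/1999848 = -6*(-107) - 17289049/1999848 = 642 - 17289049/1999848 = 1266613367/1999848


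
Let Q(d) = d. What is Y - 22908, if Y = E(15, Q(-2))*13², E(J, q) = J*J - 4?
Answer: 14441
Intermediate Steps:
E(J, q) = -4 + J² (E(J, q) = J² - 4 = -4 + J²)
Y = 37349 (Y = (-4 + 15²)*13² = (-4 + 225)*169 = 221*169 = 37349)
Y - 22908 = 37349 - 22908 = 14441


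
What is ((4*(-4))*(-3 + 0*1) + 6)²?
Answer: 2916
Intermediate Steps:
((4*(-4))*(-3 + 0*1) + 6)² = (-16*(-3 + 0) + 6)² = (-16*(-3) + 6)² = (48 + 6)² = 54² = 2916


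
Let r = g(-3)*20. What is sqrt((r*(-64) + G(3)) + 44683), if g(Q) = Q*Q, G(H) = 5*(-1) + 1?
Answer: sqrt(33159) ≈ 182.10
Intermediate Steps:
G(H) = -4 (G(H) = -5 + 1 = -4)
g(Q) = Q**2
r = 180 (r = (-3)**2*20 = 9*20 = 180)
sqrt((r*(-64) + G(3)) + 44683) = sqrt((180*(-64) - 4) + 44683) = sqrt((-11520 - 4) + 44683) = sqrt(-11524 + 44683) = sqrt(33159)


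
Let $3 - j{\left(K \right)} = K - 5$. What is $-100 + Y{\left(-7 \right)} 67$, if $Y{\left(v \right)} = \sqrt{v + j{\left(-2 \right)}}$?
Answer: $-100 + 67 \sqrt{3} \approx 16.047$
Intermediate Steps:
$j{\left(K \right)} = 8 - K$ ($j{\left(K \right)} = 3 - \left(K - 5\right) = 3 - \left(-5 + K\right) = 8 - K$)
$Y{\left(v \right)} = \sqrt{10 + v}$ ($Y{\left(v \right)} = \sqrt{v + \left(8 - -2\right)} = \sqrt{v + \left(8 + 2\right)} = \sqrt{v + 10} = \sqrt{10 + v}$)
$-100 + Y{\left(-7 \right)} 67 = -100 + \sqrt{10 - 7} \cdot 67 = -100 + \sqrt{3} \cdot 67 = -100 + 67 \sqrt{3}$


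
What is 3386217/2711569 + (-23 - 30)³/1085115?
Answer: 3270744601942/2942364195435 ≈ 1.1116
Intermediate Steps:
3386217/2711569 + (-23 - 30)³/1085115 = 3386217*(1/2711569) + (-53)³*(1/1085115) = 3386217/2711569 - 148877*1/1085115 = 3386217/2711569 - 148877/1085115 = 3270744601942/2942364195435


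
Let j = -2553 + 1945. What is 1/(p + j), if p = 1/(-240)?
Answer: -240/145921 ≈ -0.0016447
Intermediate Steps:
p = -1/240 ≈ -0.0041667
j = -608
1/(p + j) = 1/(-1/240 - 608) = 1/(-145921/240) = -240/145921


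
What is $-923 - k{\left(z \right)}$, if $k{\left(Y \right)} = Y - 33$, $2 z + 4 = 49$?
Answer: $- \frac{1825}{2} \approx -912.5$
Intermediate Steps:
$z = \frac{45}{2}$ ($z = -2 + \frac{1}{2} \cdot 49 = -2 + \frac{49}{2} = \frac{45}{2} \approx 22.5$)
$k{\left(Y \right)} = -33 + Y$ ($k{\left(Y \right)} = Y - 33 = -33 + Y$)
$-923 - k{\left(z \right)} = -923 - \left(-33 + \frac{45}{2}\right) = -923 - - \frac{21}{2} = -923 + \frac{21}{2} = - \frac{1825}{2}$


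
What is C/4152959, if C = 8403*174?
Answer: 1462122/4152959 ≈ 0.35207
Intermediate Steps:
C = 1462122
C/4152959 = 1462122/4152959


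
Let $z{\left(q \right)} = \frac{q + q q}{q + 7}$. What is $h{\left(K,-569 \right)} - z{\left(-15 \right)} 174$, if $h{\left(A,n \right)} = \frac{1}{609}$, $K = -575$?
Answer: $\frac{5563217}{1218} \approx 4567.5$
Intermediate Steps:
$h{\left(A,n \right)} = \frac{1}{609}$
$z{\left(q \right)} = \frac{q + q^{2}}{7 + q}$
$h{\left(K,-569 \right)} - z{\left(-15 \right)} 174 = \frac{1}{609} - - \frac{15 \left(1 - 15\right)}{7 - 15} \cdot 174 = \frac{1}{609} - \left(-15\right) \frac{1}{-8} \left(-14\right) 174 = \frac{1}{609} - \left(-15\right) \left(- \frac{1}{8}\right) \left(-14\right) 174 = \frac{1}{609} - \left(- \frac{105}{4}\right) 174 = \frac{1}{609} - - \frac{9135}{2} = \frac{1}{609} + \frac{9135}{2} = \frac{5563217}{1218}$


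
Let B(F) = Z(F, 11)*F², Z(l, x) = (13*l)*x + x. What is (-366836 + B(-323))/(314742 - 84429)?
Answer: -4818071398/230313 ≈ -20920.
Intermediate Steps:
Z(l, x) = x + 13*l*x (Z(l, x) = 13*l*x + x = x + 13*l*x)
B(F) = F²*(11 + 143*F) (B(F) = (11*(1 + 13*F))*F² = (11 + 143*F)*F² = F²*(11 + 143*F))
(-366836 + B(-323))/(314742 - 84429) = (-366836 + (-323)²*(11 + 143*(-323)))/(314742 - 84429) = (-366836 + 104329*(11 - 46189))/230313 = (-366836 + 104329*(-46178))*(1/230313) = (-366836 - 4817704562)*(1/230313) = -4818071398*1/230313 = -4818071398/230313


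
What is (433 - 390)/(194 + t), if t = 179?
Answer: 43/373 ≈ 0.11528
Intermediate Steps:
(433 - 390)/(194 + t) = (433 - 390)/(194 + 179) = 43/373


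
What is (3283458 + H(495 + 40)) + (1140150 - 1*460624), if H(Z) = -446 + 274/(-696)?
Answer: 1378963087/348 ≈ 3.9625e+6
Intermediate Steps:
H(Z) = -155345/348 (H(Z) = -446 + 274*(-1/696) = -446 - 137/348 = -155345/348)
(3283458 + H(495 + 40)) + (1140150 - 1*460624) = (3283458 - 155345/348) + (1140150 - 1*460624) = 1142488039/348 + (1140150 - 460624) = 1142488039/348 + 679526 = 1378963087/348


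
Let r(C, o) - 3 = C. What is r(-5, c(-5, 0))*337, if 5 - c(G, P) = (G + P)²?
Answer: -674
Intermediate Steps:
c(G, P) = 5 - (G + P)²
r(C, o) = 3 + C
r(-5, c(-5, 0))*337 = (3 - 5)*337 = -2*337 = -674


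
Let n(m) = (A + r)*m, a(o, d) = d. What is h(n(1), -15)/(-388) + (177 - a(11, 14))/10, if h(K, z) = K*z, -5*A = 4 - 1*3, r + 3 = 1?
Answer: 31457/1940 ≈ 16.215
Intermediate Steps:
r = -2 (r = -3 + 1 = -2)
A = -⅕ (A = -(4 - 1*3)/5 = -(4 - 3)/5 = -⅕*1 = -⅕ ≈ -0.20000)
n(m) = -11*m/5 (n(m) = (-⅕ - 2)*m = -11*m/5)
h(n(1), -15)/(-388) + (177 - a(11, 14))/10 = (-11/5*1*(-15))/(-388) + (177 - 1*14)/10 = -11/5*(-15)*(-1/388) + (177 - 14)*(⅒) = 33*(-1/388) + 163*(⅒) = -33/388 + 163/10 = 31457/1940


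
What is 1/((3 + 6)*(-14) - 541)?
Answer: -1/667 ≈ -0.0014993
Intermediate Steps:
1/((3 + 6)*(-14) - 541) = 1/(9*(-14) - 541) = 1/(-126 - 541) = 1/(-667) = -1/667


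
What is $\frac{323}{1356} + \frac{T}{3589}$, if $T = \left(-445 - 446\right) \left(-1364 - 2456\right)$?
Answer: $\frac{4616467967}{4866684} \approx 948.59$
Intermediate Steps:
$T = 3403620$ ($T = \left(-891\right) \left(-3820\right) = 3403620$)
$\frac{323}{1356} + \frac{T}{3589} = \frac{323}{1356} + \frac{3403620}{3589} = \frac{4616467967}{4866684}$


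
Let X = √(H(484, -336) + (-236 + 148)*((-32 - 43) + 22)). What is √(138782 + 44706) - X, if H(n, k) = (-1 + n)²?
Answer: -√237953 + 8*√2867 ≈ -59.449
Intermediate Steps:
X = √237953 (X = √((-1 + 484)² + (-236 + 148)*((-32 - 43) + 22)) = √(483² - 88*(-75 + 22)) = √(233289 - 88*(-53)) = √(233289 + 4664) = √237953 ≈ 487.80)
√(138782 + 44706) - X = √(138782 + 44706) - √237953 = √183488 - √237953 = 8*√2867 - √237953 = -√237953 + 8*√2867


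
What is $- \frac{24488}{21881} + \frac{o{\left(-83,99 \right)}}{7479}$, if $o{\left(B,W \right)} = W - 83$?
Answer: $- \frac{182795656}{163647999} \approx -1.117$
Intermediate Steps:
$o{\left(B,W \right)} = -83 + W$ ($o{\left(B,W \right)} = W - 83 = -83 + W$)
$- \frac{24488}{21881} + \frac{o{\left(-83,99 \right)}}{7479} = - \frac{24488}{21881} + \frac{-83 + 99}{7479} = \left(-24488\right) \frac{1}{21881} + 16 \cdot \frac{1}{7479} = - \frac{24488}{21881} + \frac{16}{7479} = - \frac{182795656}{163647999}$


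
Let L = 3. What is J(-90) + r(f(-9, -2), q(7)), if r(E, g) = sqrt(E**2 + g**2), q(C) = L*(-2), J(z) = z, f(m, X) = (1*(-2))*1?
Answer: -90 + 2*sqrt(10) ≈ -83.675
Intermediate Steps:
f(m, X) = -2 (f(m, X) = -2*1 = -2)
q(C) = -6 (q(C) = 3*(-2) = -6)
J(-90) + r(f(-9, -2), q(7)) = -90 + sqrt((-2)**2 + (-6)**2) = -90 + sqrt(4 + 36) = -90 + sqrt(40) = -90 + 2*sqrt(10)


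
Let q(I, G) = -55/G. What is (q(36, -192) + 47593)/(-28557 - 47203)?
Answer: -9137911/14545920 ≈ -0.62821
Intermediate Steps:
(q(36, -192) + 47593)/(-28557 - 47203) = (-55/(-192) + 47593)/(-28557 - 47203) = (-55*(-1/192) + 47593)/(-75760) = (55/192 + 47593)*(-1/75760) = (9137911/192)*(-1/75760) = -9137911/14545920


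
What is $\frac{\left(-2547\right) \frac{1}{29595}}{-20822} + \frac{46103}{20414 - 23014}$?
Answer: $- \frac{946997030269}{53406347800} \approx -17.732$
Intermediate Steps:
$\frac{\left(-2547\right) \frac{1}{29595}}{-20822} + \frac{46103}{20414 - 23014} = \left(-2547\right) \frac{1}{29595} \left(- \frac{1}{20822}\right) + \frac{46103}{20414 - 23014} = \left(- \frac{849}{9865}\right) \left(- \frac{1}{20822}\right) + \frac{46103}{-2600} = \frac{849}{205409030} + 46103 \left(- \frac{1}{2600}\right) = \frac{849}{205409030} - \frac{46103}{2600} = - \frac{946997030269}{53406347800}$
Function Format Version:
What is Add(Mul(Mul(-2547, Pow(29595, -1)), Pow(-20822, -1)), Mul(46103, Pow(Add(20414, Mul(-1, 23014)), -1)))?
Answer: Rational(-946997030269, 53406347800) ≈ -17.732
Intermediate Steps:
Add(Mul(Mul(-2547, Pow(29595, -1)), Pow(-20822, -1)), Mul(46103, Pow(Add(20414, Mul(-1, 23014)), -1))) = Add(Mul(Mul(-2547, Rational(1, 29595)), Rational(-1, 20822)), Mul(46103, Pow(Add(20414, -23014), -1))) = Add(Mul(Rational(-849, 9865), Rational(-1, 20822)), Mul(46103, Pow(-2600, -1))) = Add(Rational(849, 205409030), Mul(46103, Rational(-1, 2600))) = Add(Rational(849, 205409030), Rational(-46103, 2600)) = Rational(-946997030269, 53406347800)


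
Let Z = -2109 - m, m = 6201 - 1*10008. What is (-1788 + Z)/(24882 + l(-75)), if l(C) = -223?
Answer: -90/24659 ≈ -0.0036498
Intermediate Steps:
m = -3807 (m = 6201 - 10008 = -3807)
Z = 1698 (Z = -2109 - 1*(-3807) = -2109 + 3807 = 1698)
(-1788 + Z)/(24882 + l(-75)) = (-1788 + 1698)/(24882 - 223) = -90/24659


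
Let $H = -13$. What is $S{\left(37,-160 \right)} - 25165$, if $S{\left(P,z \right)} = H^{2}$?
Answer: $-24996$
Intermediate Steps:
$S{\left(P,z \right)} = 169$ ($S{\left(P,z \right)} = \left(-13\right)^{2} = 169$)
$S{\left(37,-160 \right)} - 25165 = 169 - 25165 = -24996$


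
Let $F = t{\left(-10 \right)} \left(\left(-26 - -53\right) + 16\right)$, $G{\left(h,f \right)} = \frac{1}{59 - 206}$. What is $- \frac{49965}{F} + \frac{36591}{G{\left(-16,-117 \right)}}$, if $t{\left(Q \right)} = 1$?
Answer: $- \frac{231341676}{43} \approx -5.38 \cdot 10^{6}$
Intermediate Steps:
$G{\left(h,f \right)} = - \frac{1}{147}$ ($G{\left(h,f \right)} = \frac{1}{-147} = - \frac{1}{147}$)
$F = 43$ ($F = 1 \left(\left(-26 - -53\right) + 16\right) = 1 \left(\left(-26 + 53\right) + 16\right) = 1 \left(27 + 16\right) = 1 \cdot 43 = 43$)
$- \frac{49965}{F} + \frac{36591}{G{\left(-16,-117 \right)}} = - \frac{49965}{43} + \frac{36591}{- \frac{1}{147}} = \left(-49965\right) \frac{1}{43} + 36591 \left(-147\right) = - \frac{49965}{43} - 5378877 = - \frac{231341676}{43}$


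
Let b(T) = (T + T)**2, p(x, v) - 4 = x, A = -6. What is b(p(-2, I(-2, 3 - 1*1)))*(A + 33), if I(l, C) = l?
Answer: 432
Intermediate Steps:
p(x, v) = 4 + x
b(T) = 4*T**2 (b(T) = (2*T)**2 = 4*T**2)
b(p(-2, I(-2, 3 - 1*1)))*(A + 33) = (4*(4 - 2)**2)*(-6 + 33) = (4*2**2)*27 = (4*4)*27 = 16*27 = 432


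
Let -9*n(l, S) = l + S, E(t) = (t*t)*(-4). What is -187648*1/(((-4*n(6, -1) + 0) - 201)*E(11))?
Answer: -422208/216469 ≈ -1.9504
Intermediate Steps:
E(t) = -4*t² (E(t) = t²*(-4) = -4*t²)
n(l, S) = -S/9 - l/9 (n(l, S) = -(l + S)/9 = -(S + l)/9 = -S/9 - l/9)
-187648*1/(((-4*n(6, -1) + 0) - 201)*E(11)) = -187648*(-1/(484*((-4*(-⅑*(-1) - ⅑*6) + 0) - 201))) = -187648*(-1/(484*((-4*(⅑ - ⅔) + 0) - 201))) = -187648*(-1/(484*((-4*(-5/9) + 0) - 201))) = -187648*(-1/(484*((20/9 + 0) - 201))) = -187648*(-1/(484*(20/9 - 201))) = -187648/((-484*(-1789/9))) = -187648/865876/9 = -187648*9/865876 = -422208/216469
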